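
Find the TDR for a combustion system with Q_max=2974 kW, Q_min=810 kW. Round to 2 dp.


TDR = Q_max / Q_min
TDR = 2974 / 810 = 3.67


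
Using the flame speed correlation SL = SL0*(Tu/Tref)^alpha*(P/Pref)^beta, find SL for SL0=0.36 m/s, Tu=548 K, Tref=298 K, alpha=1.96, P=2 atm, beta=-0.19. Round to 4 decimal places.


SL = SL0 * (Tu/Tref)^alpha * (P/Pref)^beta
T ratio = 548/298 = 1.83892617
(T ratio)^alpha = 1.83892617^1.96 = 3.300244
(P/Pref)^beta = 2^(-0.19) = 0.876606
SL = 0.36 * 3.300244 * 0.876606 = 1.0415 m/s


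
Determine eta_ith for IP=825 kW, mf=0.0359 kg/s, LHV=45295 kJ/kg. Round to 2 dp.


eta_ith = (IP / (mf * LHV)) * 100
Denominator = 0.0359 * 45295 = 1626.0905 kW
eta_ith = (825 / 1626.0905) * 100 = 50.74%


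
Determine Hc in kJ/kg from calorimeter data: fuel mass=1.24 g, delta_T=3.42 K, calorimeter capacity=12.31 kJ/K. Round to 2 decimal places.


Hc = C_cal * delta_T / m_fuel
Q_released = 12.31 * 3.42 = 42.1002 kJ
m_fuel = 1.24 g = 1.24/1000 kg = 0.001240 kg
Hc = 42.1002 / 0.001240 = 33951.77 kJ/kg


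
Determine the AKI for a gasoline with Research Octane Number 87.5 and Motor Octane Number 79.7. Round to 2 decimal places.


AKI = (RON + MON) / 2
AKI = (87.5 + 79.7) / 2
AKI = 167.2 / 2 = 83.60


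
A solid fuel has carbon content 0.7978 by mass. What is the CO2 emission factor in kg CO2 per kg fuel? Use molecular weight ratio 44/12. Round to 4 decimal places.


EF = C_frac * (M_CO2 / M_C)
EF = 0.7978 * (44/12)
EF = 0.7978 * 3.666667 = 2.9253 kg_CO2/kg_fuel


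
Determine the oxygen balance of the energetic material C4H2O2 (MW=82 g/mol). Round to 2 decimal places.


OB = -1600 * (2C + H/2 - O) / MW
Inner = 2*4 + 2/2 - 2 = 7.00
OB = -1600 * 7.00 / 82 = -136.59%


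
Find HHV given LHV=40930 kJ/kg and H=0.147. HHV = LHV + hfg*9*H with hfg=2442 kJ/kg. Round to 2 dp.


HHV = LHV + hfg * 9 * H
Water addition = 2442 * 9 * 0.147 = 3230.766 kJ/kg
HHV = 40930 + 3230.766 = 44160.77 kJ/kg


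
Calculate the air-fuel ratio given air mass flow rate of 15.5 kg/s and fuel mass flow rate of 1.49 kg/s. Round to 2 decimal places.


AFR = m_air / m_fuel
AFR = 15.5 / 1.49 = 10.40


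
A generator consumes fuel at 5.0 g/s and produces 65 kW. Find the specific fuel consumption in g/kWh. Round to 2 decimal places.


SFC = (mf / BP) * 3600
Rate = 5.0 / 65 = 0.076923 g/(s*kW)
SFC = 0.076923 * 3600 = 276.92 g/kWh


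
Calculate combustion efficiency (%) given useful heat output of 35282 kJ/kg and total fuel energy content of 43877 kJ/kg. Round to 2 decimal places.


Efficiency = (Q_useful / Q_fuel) * 100
Efficiency = (35282 / 43877) * 100
Efficiency = 0.8041 * 100 = 80.41%


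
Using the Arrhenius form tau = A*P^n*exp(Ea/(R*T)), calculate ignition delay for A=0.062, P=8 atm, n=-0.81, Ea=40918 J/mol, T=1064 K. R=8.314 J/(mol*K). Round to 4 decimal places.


tau = A * P^n * exp(Ea/(R*T))
P^n = 8^(-0.81) = 0.18556545
Ea/(R*T) = 40918/(8.314*1064) = 4.625543
exp(Ea/(R*T)) = 102.058205
tau = 0.062 * 0.18556545 * 102.058205 = 1.1742 ms


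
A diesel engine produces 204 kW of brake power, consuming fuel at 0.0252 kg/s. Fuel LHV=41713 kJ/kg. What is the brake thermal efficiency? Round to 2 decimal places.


eta_BTE = (BP / (mf * LHV)) * 100
Denominator = 0.0252 * 41713 = 1051.1676 kW
eta_BTE = (204 / 1051.1676) * 100 = 19.41%


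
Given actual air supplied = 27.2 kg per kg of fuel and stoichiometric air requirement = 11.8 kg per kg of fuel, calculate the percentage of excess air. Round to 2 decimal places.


Excess air = actual - stoichiometric = 27.2 - 11.8 = 15.40 kg/kg fuel
Excess air % = (excess / stoich) * 100 = (15.40 / 11.8) * 100 = 130.51%


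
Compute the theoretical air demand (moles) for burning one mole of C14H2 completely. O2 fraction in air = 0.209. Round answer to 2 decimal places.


Balanced combustion: C14H2 + 14.5 O2 -> 14 CO2 + 1 H2O
O2 needed = C + H/4 = 14 + 2/4 = 14.50 moles
Air moles = O2 / 0.209 = 14.50 / 0.209 = 69.38 moles air


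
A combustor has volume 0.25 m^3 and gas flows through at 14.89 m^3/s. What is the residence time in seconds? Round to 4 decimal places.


tau = V / Q_flow
tau = 0.25 / 14.89 = 0.0168 s


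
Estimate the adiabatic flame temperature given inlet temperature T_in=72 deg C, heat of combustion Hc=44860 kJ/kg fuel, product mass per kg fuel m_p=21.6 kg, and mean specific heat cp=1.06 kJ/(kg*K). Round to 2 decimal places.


T_ad = T_in + Hc / (m_p * cp)
Denominator = 21.6 * 1.06 = 22.8960
Temperature rise = 44860 / 22.8960 = 1959.29 K
T_ad = 72 + 1959.29 = 2031.29 deg C


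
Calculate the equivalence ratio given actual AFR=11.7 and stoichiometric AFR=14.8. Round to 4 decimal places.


phi = AFR_stoich / AFR_actual
phi = 14.8 / 11.7 = 1.2650


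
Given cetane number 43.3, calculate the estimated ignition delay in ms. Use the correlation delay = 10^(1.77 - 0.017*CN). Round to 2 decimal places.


delay = 10^(1.77 - 0.017*CN)
Exponent = 1.77 - 0.017*43.3 = 1.0339
delay = 10^1.0339 = 10.81 ms


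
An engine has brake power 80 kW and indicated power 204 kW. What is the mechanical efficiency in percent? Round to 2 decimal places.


eta_mech = (BP / IP) * 100
Ratio = 80 / 204 = 0.3922
eta_mech = 0.3922 * 100 = 39.22%


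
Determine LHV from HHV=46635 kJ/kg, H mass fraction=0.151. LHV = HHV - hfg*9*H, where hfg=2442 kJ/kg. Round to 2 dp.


LHV = HHV - hfg * 9 * H
Water correction = 2442 * 9 * 0.151 = 3318.678 kJ/kg
LHV = 46635 - 3318.678 = 43316.32 kJ/kg


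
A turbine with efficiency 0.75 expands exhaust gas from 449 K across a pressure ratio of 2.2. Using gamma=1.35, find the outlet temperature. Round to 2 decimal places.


T_out = T_in * (1 - eta * (1 - PR^(-(gamma-1)/gamma)))
Exponent = -(1.35-1)/1.35 = -0.25925926
PR^exp = 2.2^(-0.25925926) = 0.81512413
Factor = 1 - 0.75*(1 - 0.81512413) = 0.86134310
T_out = 449 * 0.86134310 = 386.74 K


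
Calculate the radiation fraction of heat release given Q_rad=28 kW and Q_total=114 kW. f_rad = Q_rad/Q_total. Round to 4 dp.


f_rad = Q_rad / Q_total
f_rad = 28 / 114 = 0.2456


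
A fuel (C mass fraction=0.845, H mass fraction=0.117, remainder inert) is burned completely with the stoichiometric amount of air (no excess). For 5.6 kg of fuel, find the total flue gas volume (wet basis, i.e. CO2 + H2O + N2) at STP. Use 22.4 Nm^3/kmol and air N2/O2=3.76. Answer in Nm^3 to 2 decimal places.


Per kg fuel: CO2 = (C/12 kmol)*22.4 = (0.845/12)*22.4 = 1.57733 Nm^3
Per kg fuel: H2O = (H/2 kmol)*22.4 = (0.117/2)*22.4 = 1.31040 Nm^3
O2 needed per kg fuel = C/12 + H/4 = 0.845/12 + 0.117/4 = 0.09966667 kmol
Per kg fuel: N2 = O2*3.76*22.4 = 0.09966667*3.76*22.4 = 8.39433 Nm^3
Total per kg = 1.57733 + 1.31040 + 8.39433 = 11.28206 Nm^3
Total = 11.28206 * 5.6 = 63.18 Nm^3


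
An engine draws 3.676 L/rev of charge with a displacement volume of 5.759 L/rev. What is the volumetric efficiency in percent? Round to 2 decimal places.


eta_v = (V_actual / V_disp) * 100
Ratio = 3.676 / 5.759 = 0.6383
eta_v = 0.6383 * 100 = 63.83%


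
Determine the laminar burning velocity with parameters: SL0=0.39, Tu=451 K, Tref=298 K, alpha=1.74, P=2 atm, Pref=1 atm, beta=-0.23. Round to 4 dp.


SL = SL0 * (Tu/Tref)^alpha * (P/Pref)^beta
T ratio = 451/298 = 1.51342282
(T ratio)^alpha = 1.51342282^1.74 = 2.056510
(P/Pref)^beta = 2^(-0.23) = 0.852635
SL = 0.39 * 2.056510 * 0.852635 = 0.6838 m/s


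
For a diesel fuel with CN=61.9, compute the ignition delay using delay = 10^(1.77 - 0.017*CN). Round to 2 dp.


delay = 10^(1.77 - 0.017*CN)
Exponent = 1.77 - 0.017*61.9 = 0.7177
delay = 10^0.7177 = 5.22 ms


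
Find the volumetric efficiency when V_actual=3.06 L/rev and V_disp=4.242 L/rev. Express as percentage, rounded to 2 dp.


eta_v = (V_actual / V_disp) * 100
Ratio = 3.06 / 4.242 = 0.7214
eta_v = 0.7214 * 100 = 72.14%


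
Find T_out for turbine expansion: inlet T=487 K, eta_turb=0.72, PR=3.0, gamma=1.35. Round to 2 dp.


T_out = T_in * (1 - eta * (1 - PR^(-(gamma-1)/gamma)))
Exponent = -(1.35-1)/1.35 = -0.25925926
PR^exp = 3.0^(-0.25925926) = 0.75214556
Factor = 1 - 0.72*(1 - 0.75214556) = 0.82154480
T_out = 487 * 0.82154480 = 400.09 K


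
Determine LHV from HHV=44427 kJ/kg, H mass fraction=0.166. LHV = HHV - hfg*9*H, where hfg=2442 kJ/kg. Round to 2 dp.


LHV = HHV - hfg * 9 * H
Water correction = 2442 * 9 * 0.166 = 3648.348 kJ/kg
LHV = 44427 - 3648.348 = 40778.65 kJ/kg


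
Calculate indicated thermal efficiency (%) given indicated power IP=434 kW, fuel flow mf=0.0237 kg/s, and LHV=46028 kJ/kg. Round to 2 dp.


eta_ith = (IP / (mf * LHV)) * 100
Denominator = 0.0237 * 46028 = 1090.8636 kW
eta_ith = (434 / 1090.8636) * 100 = 39.78%


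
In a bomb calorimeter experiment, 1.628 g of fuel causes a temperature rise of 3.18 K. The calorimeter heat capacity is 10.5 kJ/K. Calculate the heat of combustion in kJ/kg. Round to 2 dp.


Hc = C_cal * delta_T / m_fuel
Q_released = 10.5 * 3.18 = 33.3900 kJ
m_fuel = 1.628 g = 1.628/1000 kg = 0.001628 kg
Hc = 33.3900 / 0.001628 = 20509.83 kJ/kg


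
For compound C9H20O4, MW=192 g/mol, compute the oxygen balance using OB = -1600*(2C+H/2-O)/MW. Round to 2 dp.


OB = -1600 * (2C + H/2 - O) / MW
Inner = 2*9 + 20/2 - 4 = 24.00
OB = -1600 * 24.00 / 192 = -200.00%


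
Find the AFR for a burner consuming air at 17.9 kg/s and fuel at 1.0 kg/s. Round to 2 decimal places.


AFR = m_air / m_fuel
AFR = 17.9 / 1.0 = 17.90


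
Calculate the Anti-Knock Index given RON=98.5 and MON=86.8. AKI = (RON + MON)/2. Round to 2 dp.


AKI = (RON + MON) / 2
AKI = (98.5 + 86.8) / 2
AKI = 185.3 / 2 = 92.65


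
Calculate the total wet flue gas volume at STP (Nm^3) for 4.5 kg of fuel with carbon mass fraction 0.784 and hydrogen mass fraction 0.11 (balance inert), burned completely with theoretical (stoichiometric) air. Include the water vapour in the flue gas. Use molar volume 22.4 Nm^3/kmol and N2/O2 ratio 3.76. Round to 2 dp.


Per kg fuel: CO2 = (C/12 kmol)*22.4 = (0.784/12)*22.4 = 1.46347 Nm^3
Per kg fuel: H2O = (H/2 kmol)*22.4 = (0.11/2)*22.4 = 1.23200 Nm^3
O2 needed per kg fuel = C/12 + H/4 = 0.784/12 + 0.11/4 = 0.09283333 kmol
Per kg fuel: N2 = O2*3.76*22.4 = 0.09283333*3.76*22.4 = 7.81879 Nm^3
Total per kg = 1.46347 + 1.23200 + 7.81879 = 10.51426 Nm^3
Total = 10.51426 * 4.5 = 47.31 Nm^3


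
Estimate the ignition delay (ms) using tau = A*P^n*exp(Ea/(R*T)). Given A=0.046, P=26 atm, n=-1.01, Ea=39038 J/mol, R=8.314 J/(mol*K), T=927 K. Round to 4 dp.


tau = A * P^n * exp(Ea/(R*T))
P^n = 26^(-1.01) = 0.03722862
Ea/(R*T) = 39038/(8.314*927) = 5.065214
exp(Ea/(R*T)) = 158.414352
tau = 0.046 * 0.03722862 * 158.414352 = 0.2713 ms


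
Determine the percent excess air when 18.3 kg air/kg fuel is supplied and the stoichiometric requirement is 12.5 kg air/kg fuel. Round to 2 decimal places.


Excess air = actual - stoichiometric = 18.3 - 12.5 = 5.80 kg/kg fuel
Excess air % = (excess / stoich) * 100 = (5.80 / 12.5) * 100 = 46.40%


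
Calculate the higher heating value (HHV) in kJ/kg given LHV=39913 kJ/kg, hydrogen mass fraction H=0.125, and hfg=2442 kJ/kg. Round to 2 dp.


HHV = LHV + hfg * 9 * H
Water addition = 2442 * 9 * 0.125 = 2747.250 kJ/kg
HHV = 39913 + 2747.250 = 42660.25 kJ/kg


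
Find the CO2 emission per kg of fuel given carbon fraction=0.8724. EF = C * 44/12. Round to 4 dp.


EF = C_frac * (M_CO2 / M_C)
EF = 0.8724 * (44/12)
EF = 0.8724 * 3.666667 = 3.1988 kg_CO2/kg_fuel


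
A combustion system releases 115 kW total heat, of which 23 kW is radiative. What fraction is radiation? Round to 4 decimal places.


f_rad = Q_rad / Q_total
f_rad = 23 / 115 = 0.2000


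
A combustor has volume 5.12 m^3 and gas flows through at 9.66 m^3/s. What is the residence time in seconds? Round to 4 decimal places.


tau = V / Q_flow
tau = 5.12 / 9.66 = 0.5300 s


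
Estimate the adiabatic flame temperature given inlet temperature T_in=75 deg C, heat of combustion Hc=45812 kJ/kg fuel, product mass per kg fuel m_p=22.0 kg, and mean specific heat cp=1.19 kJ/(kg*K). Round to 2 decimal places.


T_ad = T_in + Hc / (m_p * cp)
Denominator = 22.0 * 1.19 = 26.1800
Temperature rise = 45812 / 26.1800 = 1749.89 K
T_ad = 75 + 1749.89 = 1824.89 deg C


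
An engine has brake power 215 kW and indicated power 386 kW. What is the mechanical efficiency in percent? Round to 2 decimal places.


eta_mech = (BP / IP) * 100
Ratio = 215 / 386 = 0.5570
eta_mech = 0.5570 * 100 = 55.70%


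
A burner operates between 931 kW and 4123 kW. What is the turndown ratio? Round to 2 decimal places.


TDR = Q_max / Q_min
TDR = 4123 / 931 = 4.43


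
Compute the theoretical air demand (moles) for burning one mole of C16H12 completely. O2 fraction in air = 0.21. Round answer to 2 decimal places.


Balanced combustion: C16H12 + 19 O2 -> 16 CO2 + 6 H2O
O2 needed = C + H/4 = 16 + 12/4 = 19.00 moles
Air moles = O2 / 0.21 = 19.00 / 0.21 = 90.48 moles air


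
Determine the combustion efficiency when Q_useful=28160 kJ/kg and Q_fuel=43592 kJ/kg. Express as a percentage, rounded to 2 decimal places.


Efficiency = (Q_useful / Q_fuel) * 100
Efficiency = (28160 / 43592) * 100
Efficiency = 0.6460 * 100 = 64.60%


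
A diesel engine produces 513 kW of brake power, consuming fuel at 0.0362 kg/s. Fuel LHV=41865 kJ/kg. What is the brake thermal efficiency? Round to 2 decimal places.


eta_BTE = (BP / (mf * LHV)) * 100
Denominator = 0.0362 * 41865 = 1515.5130 kW
eta_BTE = (513 / 1515.5130) * 100 = 33.85%


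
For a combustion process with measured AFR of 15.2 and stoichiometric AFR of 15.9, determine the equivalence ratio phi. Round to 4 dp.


phi = AFR_stoich / AFR_actual
phi = 15.9 / 15.2 = 1.0461


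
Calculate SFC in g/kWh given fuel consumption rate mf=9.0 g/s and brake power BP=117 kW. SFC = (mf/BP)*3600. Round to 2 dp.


SFC = (mf / BP) * 3600
Rate = 9.0 / 117 = 0.076923 g/(s*kW)
SFC = 0.076923 * 3600 = 276.92 g/kWh


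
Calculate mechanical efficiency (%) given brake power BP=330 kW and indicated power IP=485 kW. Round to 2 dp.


eta_mech = (BP / IP) * 100
Ratio = 330 / 485 = 0.6804
eta_mech = 0.6804 * 100 = 68.04%


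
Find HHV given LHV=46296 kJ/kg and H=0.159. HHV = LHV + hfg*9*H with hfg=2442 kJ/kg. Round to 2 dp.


HHV = LHV + hfg * 9 * H
Water addition = 2442 * 9 * 0.159 = 3494.502 kJ/kg
HHV = 46296 + 3494.502 = 49790.50 kJ/kg


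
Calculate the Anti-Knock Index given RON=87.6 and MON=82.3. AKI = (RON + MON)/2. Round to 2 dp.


AKI = (RON + MON) / 2
AKI = (87.6 + 82.3) / 2
AKI = 169.9 / 2 = 84.95


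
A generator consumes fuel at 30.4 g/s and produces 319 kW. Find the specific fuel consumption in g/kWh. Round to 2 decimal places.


SFC = (mf / BP) * 3600
Rate = 30.4 / 319 = 0.095298 g/(s*kW)
SFC = 0.095298 * 3600 = 343.07 g/kWh


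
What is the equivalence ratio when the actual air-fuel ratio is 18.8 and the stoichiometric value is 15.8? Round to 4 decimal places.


phi = AFR_stoich / AFR_actual
phi = 15.8 / 18.8 = 0.8404


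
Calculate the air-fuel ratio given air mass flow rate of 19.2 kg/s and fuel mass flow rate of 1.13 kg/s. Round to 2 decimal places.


AFR = m_air / m_fuel
AFR = 19.2 / 1.13 = 16.99


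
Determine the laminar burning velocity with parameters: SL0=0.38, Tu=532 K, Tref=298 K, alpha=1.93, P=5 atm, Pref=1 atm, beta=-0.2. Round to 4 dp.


SL = SL0 * (Tu/Tref)^alpha * (P/Pref)^beta
T ratio = 532/298 = 1.78523490
(T ratio)^alpha = 1.78523490^1.93 = 3.060357
(P/Pref)^beta = 5^(-0.2) = 0.724780
SL = 0.38 * 3.060357 * 0.724780 = 0.8429 m/s


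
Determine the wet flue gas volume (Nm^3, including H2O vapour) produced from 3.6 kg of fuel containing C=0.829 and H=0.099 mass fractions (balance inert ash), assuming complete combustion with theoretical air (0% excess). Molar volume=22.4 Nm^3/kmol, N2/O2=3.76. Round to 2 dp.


Per kg fuel: CO2 = (C/12 kmol)*22.4 = (0.829/12)*22.4 = 1.54747 Nm^3
Per kg fuel: H2O = (H/2 kmol)*22.4 = (0.099/2)*22.4 = 1.10880 Nm^3
O2 needed per kg fuel = C/12 + H/4 = 0.829/12 + 0.099/4 = 0.09383333 kmol
Per kg fuel: N2 = O2*3.76*22.4 = 0.09383333*3.76*22.4 = 7.90302 Nm^3
Total per kg = 1.54747 + 1.10880 + 7.90302 = 10.55929 Nm^3
Total = 10.55929 * 3.6 = 38.01 Nm^3


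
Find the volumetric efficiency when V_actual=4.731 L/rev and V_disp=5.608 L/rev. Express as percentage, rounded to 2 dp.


eta_v = (V_actual / V_disp) * 100
Ratio = 4.731 / 5.608 = 0.8436
eta_v = 0.8436 * 100 = 84.36%


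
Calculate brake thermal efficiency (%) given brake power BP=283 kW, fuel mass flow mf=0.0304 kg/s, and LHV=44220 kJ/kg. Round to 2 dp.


eta_BTE = (BP / (mf * LHV)) * 100
Denominator = 0.0304 * 44220 = 1344.2880 kW
eta_BTE = (283 / 1344.2880) * 100 = 21.05%


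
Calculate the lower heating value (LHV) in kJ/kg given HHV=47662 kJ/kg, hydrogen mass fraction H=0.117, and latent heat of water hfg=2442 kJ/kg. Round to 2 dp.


LHV = HHV - hfg * 9 * H
Water correction = 2442 * 9 * 0.117 = 2571.426 kJ/kg
LHV = 47662 - 2571.426 = 45090.57 kJ/kg


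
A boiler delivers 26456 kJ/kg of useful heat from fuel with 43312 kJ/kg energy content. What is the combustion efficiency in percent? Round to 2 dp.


Efficiency = (Q_useful / Q_fuel) * 100
Efficiency = (26456 / 43312) * 100
Efficiency = 0.6108 * 100 = 61.08%


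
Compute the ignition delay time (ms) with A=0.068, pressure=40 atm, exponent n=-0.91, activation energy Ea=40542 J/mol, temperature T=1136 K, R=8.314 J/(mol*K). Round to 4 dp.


tau = A * P^n * exp(Ea/(R*T))
P^n = 40^(-0.91) = 0.03484379
Ea/(R*T) = 40542/(8.314*1136) = 4.292564
exp(Ea/(R*T)) = 73.153823
tau = 0.068 * 0.03484379 * 73.153823 = 0.1733 ms


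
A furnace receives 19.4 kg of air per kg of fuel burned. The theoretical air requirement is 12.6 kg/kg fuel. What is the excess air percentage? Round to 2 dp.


Excess air = actual - stoichiometric = 19.4 - 12.6 = 6.80 kg/kg fuel
Excess air % = (excess / stoich) * 100 = (6.80 / 12.6) * 100 = 53.97%


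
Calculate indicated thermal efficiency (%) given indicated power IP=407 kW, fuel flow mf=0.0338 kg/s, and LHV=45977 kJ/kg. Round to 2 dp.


eta_ith = (IP / (mf * LHV)) * 100
Denominator = 0.0338 * 45977 = 1554.0226 kW
eta_ith = (407 / 1554.0226) * 100 = 26.19%


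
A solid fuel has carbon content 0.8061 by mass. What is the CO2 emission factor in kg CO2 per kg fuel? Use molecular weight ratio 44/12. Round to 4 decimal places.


EF = C_frac * (M_CO2 / M_C)
EF = 0.8061 * (44/12)
EF = 0.8061 * 3.666667 = 2.9557 kg_CO2/kg_fuel


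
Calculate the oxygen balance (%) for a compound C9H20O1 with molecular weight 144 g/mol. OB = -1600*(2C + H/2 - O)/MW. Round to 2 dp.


OB = -1600 * (2C + H/2 - O) / MW
Inner = 2*9 + 20/2 - 1 = 27.00
OB = -1600 * 27.00 / 144 = -300.00%


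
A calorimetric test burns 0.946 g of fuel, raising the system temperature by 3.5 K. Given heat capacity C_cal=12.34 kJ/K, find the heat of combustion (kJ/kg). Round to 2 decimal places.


Hc = C_cal * delta_T / m_fuel
Q_released = 12.34 * 3.5 = 43.1900 kJ
m_fuel = 0.946 g = 0.946/1000 kg = 0.000946 kg
Hc = 43.1900 / 0.000946 = 45655.39 kJ/kg


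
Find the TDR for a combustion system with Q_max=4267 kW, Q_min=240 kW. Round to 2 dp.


TDR = Q_max / Q_min
TDR = 4267 / 240 = 17.78


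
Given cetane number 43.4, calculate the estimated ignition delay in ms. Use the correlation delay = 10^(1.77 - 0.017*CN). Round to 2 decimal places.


delay = 10^(1.77 - 0.017*CN)
Exponent = 1.77 - 0.017*43.4 = 1.0322
delay = 10^1.0322 = 10.77 ms


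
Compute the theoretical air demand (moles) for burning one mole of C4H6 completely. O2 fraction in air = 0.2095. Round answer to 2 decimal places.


Balanced combustion: C4H6 + 5.5 O2 -> 4 CO2 + 3 H2O
O2 needed = C + H/4 = 4 + 6/4 = 5.50 moles
Air moles = O2 / 0.2095 = 5.50 / 0.2095 = 26.25 moles air


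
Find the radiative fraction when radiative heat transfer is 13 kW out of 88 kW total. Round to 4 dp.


f_rad = Q_rad / Q_total
f_rad = 13 / 88 = 0.1477


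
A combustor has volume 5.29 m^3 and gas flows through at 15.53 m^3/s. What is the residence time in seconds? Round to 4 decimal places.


tau = V / Q_flow
tau = 5.29 / 15.53 = 0.3406 s


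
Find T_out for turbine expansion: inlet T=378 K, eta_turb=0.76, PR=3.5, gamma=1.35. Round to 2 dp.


T_out = T_in * (1 - eta * (1 - PR^(-(gamma-1)/gamma)))
Exponent = -(1.35-1)/1.35 = -0.25925926
PR^exp = 3.5^(-0.25925926) = 0.72267881
Factor = 1 - 0.76*(1 - 0.72267881) = 0.78923590
T_out = 378 * 0.78923590 = 298.33 K


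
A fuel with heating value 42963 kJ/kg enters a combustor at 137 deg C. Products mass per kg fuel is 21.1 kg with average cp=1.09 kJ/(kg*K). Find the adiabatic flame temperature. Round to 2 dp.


T_ad = T_in + Hc / (m_p * cp)
Denominator = 21.1 * 1.09 = 22.9990
Temperature rise = 42963 / 22.9990 = 1868.04 K
T_ad = 137 + 1868.04 = 2005.04 deg C


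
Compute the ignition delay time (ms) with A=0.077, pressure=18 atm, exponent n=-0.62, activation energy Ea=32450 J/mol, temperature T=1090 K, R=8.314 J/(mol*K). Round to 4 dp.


tau = A * P^n * exp(Ea/(R*T))
P^n = 18^(-0.62) = 0.16662150
Ea/(R*T) = 32450/(8.314*1090) = 3.580784
exp(Ea/(R*T)) = 35.901694
tau = 0.077 * 0.16662150 * 35.901694 = 0.4606 ms


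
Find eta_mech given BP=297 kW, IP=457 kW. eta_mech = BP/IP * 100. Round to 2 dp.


eta_mech = (BP / IP) * 100
Ratio = 297 / 457 = 0.6499
eta_mech = 0.6499 * 100 = 64.99%


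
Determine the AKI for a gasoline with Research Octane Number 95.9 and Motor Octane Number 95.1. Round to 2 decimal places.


AKI = (RON + MON) / 2
AKI = (95.9 + 95.1) / 2
AKI = 191.0 / 2 = 95.50


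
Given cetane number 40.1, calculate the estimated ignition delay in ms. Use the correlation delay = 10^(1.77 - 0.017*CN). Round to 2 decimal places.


delay = 10^(1.77 - 0.017*CN)
Exponent = 1.77 - 0.017*40.1 = 1.0883
delay = 10^1.0883 = 12.25 ms


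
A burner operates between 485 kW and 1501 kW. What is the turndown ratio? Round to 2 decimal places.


TDR = Q_max / Q_min
TDR = 1501 / 485 = 3.09


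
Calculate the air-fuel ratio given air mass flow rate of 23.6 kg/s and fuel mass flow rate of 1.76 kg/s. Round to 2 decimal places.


AFR = m_air / m_fuel
AFR = 23.6 / 1.76 = 13.41


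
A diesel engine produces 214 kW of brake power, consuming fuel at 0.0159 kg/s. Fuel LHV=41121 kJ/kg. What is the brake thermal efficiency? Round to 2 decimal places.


eta_BTE = (BP / (mf * LHV)) * 100
Denominator = 0.0159 * 41121 = 653.8239 kW
eta_BTE = (214 / 653.8239) * 100 = 32.73%


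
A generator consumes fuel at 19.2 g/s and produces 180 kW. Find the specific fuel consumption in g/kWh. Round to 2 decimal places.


SFC = (mf / BP) * 3600
Rate = 19.2 / 180 = 0.106667 g/(s*kW)
SFC = 0.106667 * 3600 = 384.00 g/kWh


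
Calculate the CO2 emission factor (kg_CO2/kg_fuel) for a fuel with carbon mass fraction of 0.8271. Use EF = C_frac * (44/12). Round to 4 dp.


EF = C_frac * (M_CO2 / M_C)
EF = 0.8271 * (44/12)
EF = 0.8271 * 3.666667 = 3.0327 kg_CO2/kg_fuel


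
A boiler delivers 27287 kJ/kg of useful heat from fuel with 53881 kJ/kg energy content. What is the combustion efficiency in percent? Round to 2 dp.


Efficiency = (Q_useful / Q_fuel) * 100
Efficiency = (27287 / 53881) * 100
Efficiency = 0.5064 * 100 = 50.64%


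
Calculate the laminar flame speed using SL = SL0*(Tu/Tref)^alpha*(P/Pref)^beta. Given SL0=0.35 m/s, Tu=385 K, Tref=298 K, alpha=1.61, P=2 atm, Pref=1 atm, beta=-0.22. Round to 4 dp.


SL = SL0 * (Tu/Tref)^alpha * (P/Pref)^beta
T ratio = 385/298 = 1.29194631
(T ratio)^alpha = 1.29194631^1.61 = 1.510440
(P/Pref)^beta = 2^(-0.22) = 0.858565
SL = 0.35 * 1.510440 * 0.858565 = 0.4539 m/s


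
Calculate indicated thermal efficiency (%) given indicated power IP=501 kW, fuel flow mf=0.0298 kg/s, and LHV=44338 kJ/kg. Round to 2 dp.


eta_ith = (IP / (mf * LHV)) * 100
Denominator = 0.0298 * 44338 = 1321.2724 kW
eta_ith = (501 / 1321.2724) * 100 = 37.92%


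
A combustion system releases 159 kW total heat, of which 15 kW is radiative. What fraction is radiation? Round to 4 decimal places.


f_rad = Q_rad / Q_total
f_rad = 15 / 159 = 0.0943


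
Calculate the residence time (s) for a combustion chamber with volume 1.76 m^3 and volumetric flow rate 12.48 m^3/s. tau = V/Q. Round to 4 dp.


tau = V / Q_flow
tau = 1.76 / 12.48 = 0.1410 s


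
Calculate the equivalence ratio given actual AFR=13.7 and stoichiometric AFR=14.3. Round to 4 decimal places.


phi = AFR_stoich / AFR_actual
phi = 14.3 / 13.7 = 1.0438


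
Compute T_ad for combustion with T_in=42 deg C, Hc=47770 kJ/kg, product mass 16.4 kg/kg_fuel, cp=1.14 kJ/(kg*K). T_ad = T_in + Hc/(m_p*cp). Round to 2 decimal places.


T_ad = T_in + Hc / (m_p * cp)
Denominator = 16.4 * 1.14 = 18.6960
Temperature rise = 47770 / 18.6960 = 2555.09 K
T_ad = 42 + 2555.09 = 2597.09 deg C


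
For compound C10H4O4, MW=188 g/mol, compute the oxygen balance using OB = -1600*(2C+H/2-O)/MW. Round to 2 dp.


OB = -1600 * (2C + H/2 - O) / MW
Inner = 2*10 + 4/2 - 4 = 18.00
OB = -1600 * 18.00 / 188 = -153.19%


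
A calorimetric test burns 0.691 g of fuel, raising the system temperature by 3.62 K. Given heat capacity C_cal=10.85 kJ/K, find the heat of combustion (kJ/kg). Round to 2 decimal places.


Hc = C_cal * delta_T / m_fuel
Q_released = 10.85 * 3.62 = 39.2770 kJ
m_fuel = 0.691 g = 0.691/1000 kg = 0.000691 kg
Hc = 39.2770 / 0.000691 = 56840.81 kJ/kg


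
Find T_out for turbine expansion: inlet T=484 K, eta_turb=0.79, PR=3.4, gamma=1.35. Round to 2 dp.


T_out = T_in * (1 - eta * (1 - PR^(-(gamma-1)/gamma)))
Exponent = -(1.35-1)/1.35 = -0.25925926
PR^exp = 3.4^(-0.25925926) = 0.72813041
Factor = 1 - 0.79*(1 - 0.72813041) = 0.78522302
T_out = 484 * 0.78522302 = 380.05 K


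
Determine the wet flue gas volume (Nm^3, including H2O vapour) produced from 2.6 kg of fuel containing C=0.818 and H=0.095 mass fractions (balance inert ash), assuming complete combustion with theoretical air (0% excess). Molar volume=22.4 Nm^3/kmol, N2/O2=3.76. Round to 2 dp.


Per kg fuel: CO2 = (C/12 kmol)*22.4 = (0.818/12)*22.4 = 1.52693 Nm^3
Per kg fuel: H2O = (H/2 kmol)*22.4 = (0.095/2)*22.4 = 1.06400 Nm^3
O2 needed per kg fuel = C/12 + H/4 = 0.818/12 + 0.095/4 = 0.09191667 kmol
Per kg fuel: N2 = O2*3.76*22.4 = 0.09191667*3.76*22.4 = 7.74159 Nm^3
Total per kg = 1.52693 + 1.06400 + 7.74159 = 10.33252 Nm^3
Total = 10.33252 * 2.6 = 26.86 Nm^3


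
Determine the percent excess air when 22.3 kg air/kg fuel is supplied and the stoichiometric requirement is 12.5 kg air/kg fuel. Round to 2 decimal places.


Excess air = actual - stoichiometric = 22.3 - 12.5 = 9.80 kg/kg fuel
Excess air % = (excess / stoich) * 100 = (9.80 / 12.5) * 100 = 78.40%


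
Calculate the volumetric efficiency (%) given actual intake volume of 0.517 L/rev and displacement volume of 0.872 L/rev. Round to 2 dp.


eta_v = (V_actual / V_disp) * 100
Ratio = 0.517 / 0.872 = 0.5929
eta_v = 0.5929 * 100 = 59.29%


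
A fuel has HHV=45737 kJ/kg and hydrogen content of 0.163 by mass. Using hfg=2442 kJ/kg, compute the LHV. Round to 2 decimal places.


LHV = HHV - hfg * 9 * H
Water correction = 2442 * 9 * 0.163 = 3582.414 kJ/kg
LHV = 45737 - 3582.414 = 42154.59 kJ/kg


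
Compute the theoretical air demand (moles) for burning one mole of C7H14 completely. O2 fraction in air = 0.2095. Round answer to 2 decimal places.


Balanced combustion: C7H14 + 10.5 O2 -> 7 CO2 + 7 H2O
O2 needed = C + H/4 = 7 + 14/4 = 10.50 moles
Air moles = O2 / 0.2095 = 10.50 / 0.2095 = 50.12 moles air


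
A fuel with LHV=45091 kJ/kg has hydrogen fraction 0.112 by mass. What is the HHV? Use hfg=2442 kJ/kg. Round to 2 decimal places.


HHV = LHV + hfg * 9 * H
Water addition = 2442 * 9 * 0.112 = 2461.536 kJ/kg
HHV = 45091 + 2461.536 = 47552.54 kJ/kg


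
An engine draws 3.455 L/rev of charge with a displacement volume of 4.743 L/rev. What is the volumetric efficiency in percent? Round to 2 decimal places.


eta_v = (V_actual / V_disp) * 100
Ratio = 3.455 / 4.743 = 0.7284
eta_v = 0.7284 * 100 = 72.84%


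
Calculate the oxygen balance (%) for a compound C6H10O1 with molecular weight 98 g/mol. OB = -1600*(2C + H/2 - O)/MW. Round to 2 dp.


OB = -1600 * (2C + H/2 - O) / MW
Inner = 2*6 + 10/2 - 1 = 16.00
OB = -1600 * 16.00 / 98 = -261.22%


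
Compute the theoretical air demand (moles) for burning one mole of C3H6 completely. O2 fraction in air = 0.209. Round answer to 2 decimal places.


Balanced combustion: C3H6 + 4.5 O2 -> 3 CO2 + 3 H2O
O2 needed = C + H/4 = 3 + 6/4 = 4.50 moles
Air moles = O2 / 0.209 = 4.50 / 0.209 = 21.53 moles air


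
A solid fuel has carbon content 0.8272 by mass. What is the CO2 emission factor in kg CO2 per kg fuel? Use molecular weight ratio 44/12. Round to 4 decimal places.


EF = C_frac * (M_CO2 / M_C)
EF = 0.8272 * (44/12)
EF = 0.8272 * 3.666667 = 3.0331 kg_CO2/kg_fuel


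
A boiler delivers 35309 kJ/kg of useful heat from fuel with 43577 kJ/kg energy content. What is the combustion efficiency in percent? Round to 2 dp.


Efficiency = (Q_useful / Q_fuel) * 100
Efficiency = (35309 / 43577) * 100
Efficiency = 0.8103 * 100 = 81.03%


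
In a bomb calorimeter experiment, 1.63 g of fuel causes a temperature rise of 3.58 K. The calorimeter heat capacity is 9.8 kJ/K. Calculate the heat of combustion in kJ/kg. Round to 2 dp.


Hc = C_cal * delta_T / m_fuel
Q_released = 9.8 * 3.58 = 35.0840 kJ
m_fuel = 1.63 g = 1.63/1000 kg = 0.001630 kg
Hc = 35.0840 / 0.001630 = 21523.93 kJ/kg


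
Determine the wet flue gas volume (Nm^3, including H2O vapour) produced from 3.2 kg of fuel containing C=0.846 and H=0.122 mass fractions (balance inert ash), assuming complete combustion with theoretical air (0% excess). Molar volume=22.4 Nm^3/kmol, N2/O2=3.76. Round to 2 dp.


Per kg fuel: CO2 = (C/12 kmol)*22.4 = (0.846/12)*22.4 = 1.57920 Nm^3
Per kg fuel: H2O = (H/2 kmol)*22.4 = (0.122/2)*22.4 = 1.36640 Nm^3
O2 needed per kg fuel = C/12 + H/4 = 0.846/12 + 0.122/4 = 0.10100000 kmol
Per kg fuel: N2 = O2*3.76*22.4 = 0.10100000*3.76*22.4 = 8.50662 Nm^3
Total per kg = 1.57920 + 1.36640 + 8.50662 = 11.45222 Nm^3
Total = 11.45222 * 3.2 = 36.65 Nm^3


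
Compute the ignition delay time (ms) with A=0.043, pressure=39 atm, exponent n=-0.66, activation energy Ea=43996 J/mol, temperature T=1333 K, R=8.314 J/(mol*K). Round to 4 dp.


tau = A * P^n * exp(Ea/(R*T))
P^n = 39^(-0.66) = 0.08910403
Ea/(R*T) = 43996/(8.314*1333) = 3.969840
exp(Ea/(R*T)) = 52.976064
tau = 0.043 * 0.08910403 * 52.976064 = 0.2030 ms


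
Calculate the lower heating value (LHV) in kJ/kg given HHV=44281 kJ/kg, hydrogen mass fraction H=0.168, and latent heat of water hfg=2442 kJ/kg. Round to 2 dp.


LHV = HHV - hfg * 9 * H
Water correction = 2442 * 9 * 0.168 = 3692.304 kJ/kg
LHV = 44281 - 3692.304 = 40588.70 kJ/kg


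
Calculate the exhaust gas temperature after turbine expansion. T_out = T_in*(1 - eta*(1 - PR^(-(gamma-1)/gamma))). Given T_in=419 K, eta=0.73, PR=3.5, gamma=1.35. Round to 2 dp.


T_out = T_in * (1 - eta * (1 - PR^(-(gamma-1)/gamma)))
Exponent = -(1.35-1)/1.35 = -0.25925926
PR^exp = 3.5^(-0.25925926) = 0.72267881
Factor = 1 - 0.73*(1 - 0.72267881) = 0.79755553
T_out = 419 * 0.79755553 = 334.18 K


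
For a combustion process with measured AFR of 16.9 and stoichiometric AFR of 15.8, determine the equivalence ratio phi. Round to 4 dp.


phi = AFR_stoich / AFR_actual
phi = 15.8 / 16.9 = 0.9349


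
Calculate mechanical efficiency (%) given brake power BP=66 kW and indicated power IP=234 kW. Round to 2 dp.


eta_mech = (BP / IP) * 100
Ratio = 66 / 234 = 0.2821
eta_mech = 0.2821 * 100 = 28.21%


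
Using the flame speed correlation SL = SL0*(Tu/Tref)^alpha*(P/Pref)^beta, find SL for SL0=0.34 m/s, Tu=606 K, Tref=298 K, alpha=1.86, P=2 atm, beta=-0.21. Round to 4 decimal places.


SL = SL0 * (Tu/Tref)^alpha * (P/Pref)^beta
T ratio = 606/298 = 2.03355705
(T ratio)^alpha = 2.03355705^1.86 = 3.744181
(P/Pref)^beta = 2^(-0.21) = 0.864537
SL = 0.34 * 3.744181 * 0.864537 = 1.1006 m/s


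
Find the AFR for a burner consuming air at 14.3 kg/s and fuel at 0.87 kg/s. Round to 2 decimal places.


AFR = m_air / m_fuel
AFR = 14.3 / 0.87 = 16.44


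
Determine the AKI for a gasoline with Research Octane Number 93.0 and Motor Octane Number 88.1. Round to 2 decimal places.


AKI = (RON + MON) / 2
AKI = (93.0 + 88.1) / 2
AKI = 181.1 / 2 = 90.55


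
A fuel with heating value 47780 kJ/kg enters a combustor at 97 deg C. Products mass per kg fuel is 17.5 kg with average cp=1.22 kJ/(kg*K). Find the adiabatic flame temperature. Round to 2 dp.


T_ad = T_in + Hc / (m_p * cp)
Denominator = 17.5 * 1.22 = 21.3500
Temperature rise = 47780 / 21.3500 = 2237.94 K
T_ad = 97 + 2237.94 = 2334.94 deg C


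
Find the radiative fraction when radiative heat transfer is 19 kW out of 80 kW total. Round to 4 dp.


f_rad = Q_rad / Q_total
f_rad = 19 / 80 = 0.2375


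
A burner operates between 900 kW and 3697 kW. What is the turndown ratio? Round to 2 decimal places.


TDR = Q_max / Q_min
TDR = 3697 / 900 = 4.11


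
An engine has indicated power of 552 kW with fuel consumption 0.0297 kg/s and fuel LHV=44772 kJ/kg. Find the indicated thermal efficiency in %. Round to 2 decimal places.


eta_ith = (IP / (mf * LHV)) * 100
Denominator = 0.0297 * 44772 = 1329.7284 kW
eta_ith = (552 / 1329.7284) * 100 = 41.51%


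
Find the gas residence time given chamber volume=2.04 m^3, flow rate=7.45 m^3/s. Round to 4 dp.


tau = V / Q_flow
tau = 2.04 / 7.45 = 0.2738 s


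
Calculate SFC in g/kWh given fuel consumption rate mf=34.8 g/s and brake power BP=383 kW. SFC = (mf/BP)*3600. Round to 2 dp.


SFC = (mf / BP) * 3600
Rate = 34.8 / 383 = 0.090862 g/(s*kW)
SFC = 0.090862 * 3600 = 327.10 g/kWh


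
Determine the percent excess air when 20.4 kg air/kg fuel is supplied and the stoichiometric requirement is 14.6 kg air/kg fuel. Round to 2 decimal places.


Excess air = actual - stoichiometric = 20.4 - 14.6 = 5.80 kg/kg fuel
Excess air % = (excess / stoich) * 100 = (5.80 / 14.6) * 100 = 39.73%


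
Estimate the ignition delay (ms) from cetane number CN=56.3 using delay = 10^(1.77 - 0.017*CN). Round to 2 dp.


delay = 10^(1.77 - 0.017*CN)
Exponent = 1.77 - 0.017*56.3 = 0.8129
delay = 10^0.8129 = 6.50 ms


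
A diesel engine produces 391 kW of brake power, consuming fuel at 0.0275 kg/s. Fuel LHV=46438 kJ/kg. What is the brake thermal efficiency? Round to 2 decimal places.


eta_BTE = (BP / (mf * LHV)) * 100
Denominator = 0.0275 * 46438 = 1277.0450 kW
eta_BTE = (391 / 1277.0450) * 100 = 30.62%


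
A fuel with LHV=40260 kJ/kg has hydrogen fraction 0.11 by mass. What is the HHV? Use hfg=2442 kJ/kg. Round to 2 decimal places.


HHV = LHV + hfg * 9 * H
Water addition = 2442 * 9 * 0.11 = 2417.580 kJ/kg
HHV = 40260 + 2417.580 = 42677.58 kJ/kg


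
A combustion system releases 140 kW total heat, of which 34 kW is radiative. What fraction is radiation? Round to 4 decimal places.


f_rad = Q_rad / Q_total
f_rad = 34 / 140 = 0.2429


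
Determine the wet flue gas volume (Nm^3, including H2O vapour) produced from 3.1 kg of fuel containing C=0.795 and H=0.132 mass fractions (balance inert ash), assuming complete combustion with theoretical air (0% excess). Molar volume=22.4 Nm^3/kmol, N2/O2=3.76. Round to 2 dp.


Per kg fuel: CO2 = (C/12 kmol)*22.4 = (0.795/12)*22.4 = 1.48400 Nm^3
Per kg fuel: H2O = (H/2 kmol)*22.4 = (0.132/2)*22.4 = 1.47840 Nm^3
O2 needed per kg fuel = C/12 + H/4 = 0.795/12 + 0.132/4 = 0.09925000 kmol
Per kg fuel: N2 = O2*3.76*22.4 = 0.09925000*3.76*22.4 = 8.35923 Nm^3
Total per kg = 1.48400 + 1.47840 + 8.35923 = 11.32163 Nm^3
Total = 11.32163 * 3.1 = 35.10 Nm^3


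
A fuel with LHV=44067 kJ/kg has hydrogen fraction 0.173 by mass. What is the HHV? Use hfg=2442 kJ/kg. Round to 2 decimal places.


HHV = LHV + hfg * 9 * H
Water addition = 2442 * 9 * 0.173 = 3802.194 kJ/kg
HHV = 44067 + 3802.194 = 47869.19 kJ/kg


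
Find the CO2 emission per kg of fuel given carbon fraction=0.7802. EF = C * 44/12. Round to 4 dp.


EF = C_frac * (M_CO2 / M_C)
EF = 0.7802 * (44/12)
EF = 0.7802 * 3.666667 = 2.8607 kg_CO2/kg_fuel


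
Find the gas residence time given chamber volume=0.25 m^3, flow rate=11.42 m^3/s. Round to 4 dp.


tau = V / Q_flow
tau = 0.25 / 11.42 = 0.0219 s


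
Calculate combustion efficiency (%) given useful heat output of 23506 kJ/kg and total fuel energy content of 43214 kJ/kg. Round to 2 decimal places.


Efficiency = (Q_useful / Q_fuel) * 100
Efficiency = (23506 / 43214) * 100
Efficiency = 0.5439 * 100 = 54.39%


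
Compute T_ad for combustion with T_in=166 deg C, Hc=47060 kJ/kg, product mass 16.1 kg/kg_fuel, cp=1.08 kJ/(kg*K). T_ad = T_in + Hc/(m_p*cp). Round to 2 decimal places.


T_ad = T_in + Hc / (m_p * cp)
Denominator = 16.1 * 1.08 = 17.3880
Temperature rise = 47060 / 17.3880 = 2706.46 K
T_ad = 166 + 2706.46 = 2872.46 deg C


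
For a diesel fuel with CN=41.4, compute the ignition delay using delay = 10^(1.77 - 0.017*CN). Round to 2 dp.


delay = 10^(1.77 - 0.017*CN)
Exponent = 1.77 - 0.017*41.4 = 1.0662
delay = 10^1.0662 = 11.65 ms


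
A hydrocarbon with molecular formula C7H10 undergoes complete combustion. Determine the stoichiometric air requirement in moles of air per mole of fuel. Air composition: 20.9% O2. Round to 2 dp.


Balanced combustion: C7H10 + 9.5 O2 -> 7 CO2 + 5 H2O
O2 needed = C + H/4 = 7 + 10/4 = 9.50 moles
Air moles = O2 / 0.209 = 9.50 / 0.209 = 45.45 moles air


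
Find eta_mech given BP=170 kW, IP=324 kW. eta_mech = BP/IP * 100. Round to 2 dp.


eta_mech = (BP / IP) * 100
Ratio = 170 / 324 = 0.5247
eta_mech = 0.5247 * 100 = 52.47%


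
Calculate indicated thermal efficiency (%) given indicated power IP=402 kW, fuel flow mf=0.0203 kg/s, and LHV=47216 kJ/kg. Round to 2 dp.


eta_ith = (IP / (mf * LHV)) * 100
Denominator = 0.0203 * 47216 = 958.4848 kW
eta_ith = (402 / 958.4848) * 100 = 41.94%


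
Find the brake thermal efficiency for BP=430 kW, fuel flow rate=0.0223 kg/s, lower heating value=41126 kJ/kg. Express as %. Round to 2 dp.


eta_BTE = (BP / (mf * LHV)) * 100
Denominator = 0.0223 * 41126 = 917.1098 kW
eta_BTE = (430 / 917.1098) * 100 = 46.89%


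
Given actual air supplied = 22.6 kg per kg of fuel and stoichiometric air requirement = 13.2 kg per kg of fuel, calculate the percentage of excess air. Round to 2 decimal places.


Excess air = actual - stoichiometric = 22.6 - 13.2 = 9.40 kg/kg fuel
Excess air % = (excess / stoich) * 100 = (9.40 / 13.2) * 100 = 71.21%


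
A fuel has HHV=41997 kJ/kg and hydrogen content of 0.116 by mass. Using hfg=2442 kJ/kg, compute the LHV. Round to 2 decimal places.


LHV = HHV - hfg * 9 * H
Water correction = 2442 * 9 * 0.116 = 2549.448 kJ/kg
LHV = 41997 - 2549.448 = 39447.55 kJ/kg


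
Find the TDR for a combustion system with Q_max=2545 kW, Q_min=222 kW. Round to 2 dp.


TDR = Q_max / Q_min
TDR = 2545 / 222 = 11.46


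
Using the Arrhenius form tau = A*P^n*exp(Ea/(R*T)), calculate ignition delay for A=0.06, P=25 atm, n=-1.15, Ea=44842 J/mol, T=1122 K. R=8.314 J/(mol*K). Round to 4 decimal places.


tau = A * P^n * exp(Ea/(R*T))
P^n = 25^(-1.15) = 0.02468135
Ea/(R*T) = 44842/(8.314*1122) = 4.807088
exp(Ea/(R*T)) = 122.374776
tau = 0.06 * 0.02468135 * 122.374776 = 0.1812 ms


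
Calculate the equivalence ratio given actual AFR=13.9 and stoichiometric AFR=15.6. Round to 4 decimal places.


phi = AFR_stoich / AFR_actual
phi = 15.6 / 13.9 = 1.1223


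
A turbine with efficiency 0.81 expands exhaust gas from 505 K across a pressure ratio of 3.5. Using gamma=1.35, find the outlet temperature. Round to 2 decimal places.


T_out = T_in * (1 - eta * (1 - PR^(-(gamma-1)/gamma)))
Exponent = -(1.35-1)/1.35 = -0.25925926
PR^exp = 3.5^(-0.25925926) = 0.72267881
Factor = 1 - 0.81*(1 - 0.72267881) = 0.77536984
T_out = 505 * 0.77536984 = 391.56 K
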